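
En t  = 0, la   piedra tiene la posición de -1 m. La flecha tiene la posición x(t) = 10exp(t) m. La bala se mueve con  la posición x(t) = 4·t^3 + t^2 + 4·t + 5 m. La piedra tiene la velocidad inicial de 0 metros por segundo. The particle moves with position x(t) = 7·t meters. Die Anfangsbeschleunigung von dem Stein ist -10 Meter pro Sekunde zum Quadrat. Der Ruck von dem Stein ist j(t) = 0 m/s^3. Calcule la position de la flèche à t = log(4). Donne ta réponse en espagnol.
Usando x(t) = 10·exp(t) y sustituyendo t = log(4), encontramos x = 40.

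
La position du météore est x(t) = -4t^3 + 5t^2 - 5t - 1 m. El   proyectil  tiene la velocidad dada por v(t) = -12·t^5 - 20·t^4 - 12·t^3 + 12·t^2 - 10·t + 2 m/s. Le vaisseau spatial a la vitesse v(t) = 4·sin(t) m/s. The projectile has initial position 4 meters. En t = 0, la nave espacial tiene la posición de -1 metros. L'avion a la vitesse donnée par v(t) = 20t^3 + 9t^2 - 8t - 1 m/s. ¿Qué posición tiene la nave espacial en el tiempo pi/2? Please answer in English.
Starting from velocity v(t) = 4·sin(t), we take 1 antiderivative. Taking ∫v(t)dt and applying x(0) = -1, we find x(t) = 3 - 4·cos(t). From the given position equation x(t) = 3 - 4·cos(t), we substitute t = pi/2 to get x = 3.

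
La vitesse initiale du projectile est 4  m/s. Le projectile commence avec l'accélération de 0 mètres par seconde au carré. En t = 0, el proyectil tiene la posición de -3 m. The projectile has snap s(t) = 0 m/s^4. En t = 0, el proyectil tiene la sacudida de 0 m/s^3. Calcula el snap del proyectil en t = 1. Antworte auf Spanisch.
Tenemos el snap s(t) = 0. Sustituyendo t = 1: s(1) = 0.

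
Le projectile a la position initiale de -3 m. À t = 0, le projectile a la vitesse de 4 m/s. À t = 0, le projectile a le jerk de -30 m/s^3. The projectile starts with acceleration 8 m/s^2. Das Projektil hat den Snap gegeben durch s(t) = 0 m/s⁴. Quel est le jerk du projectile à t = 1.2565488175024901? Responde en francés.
Nous devons trouver la primitive de notre équation du snap s(t) = 0 1 fois. En prenant ∫s(t)dt et en appliquant j(0) = -30, nous trouvons j(t) = -30. De l'équation du jerk j(t) = -30, nous substituons t = 1.2565488175024901 pour obtenir j = -30.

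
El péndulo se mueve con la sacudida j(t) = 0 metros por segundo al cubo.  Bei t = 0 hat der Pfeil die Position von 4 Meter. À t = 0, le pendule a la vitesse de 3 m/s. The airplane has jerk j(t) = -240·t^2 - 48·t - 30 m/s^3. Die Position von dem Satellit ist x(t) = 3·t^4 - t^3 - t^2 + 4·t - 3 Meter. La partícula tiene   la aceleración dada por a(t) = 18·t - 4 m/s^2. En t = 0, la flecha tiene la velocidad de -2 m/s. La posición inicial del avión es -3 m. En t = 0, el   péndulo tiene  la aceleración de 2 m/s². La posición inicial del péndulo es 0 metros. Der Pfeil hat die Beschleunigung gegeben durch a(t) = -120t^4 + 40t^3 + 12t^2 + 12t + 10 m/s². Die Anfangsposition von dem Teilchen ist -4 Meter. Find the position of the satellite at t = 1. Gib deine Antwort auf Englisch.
Using x(t) = 3·t^4 - t^3 - t^2 + 4·t - 3 and substituting t = 1, we find x = 2.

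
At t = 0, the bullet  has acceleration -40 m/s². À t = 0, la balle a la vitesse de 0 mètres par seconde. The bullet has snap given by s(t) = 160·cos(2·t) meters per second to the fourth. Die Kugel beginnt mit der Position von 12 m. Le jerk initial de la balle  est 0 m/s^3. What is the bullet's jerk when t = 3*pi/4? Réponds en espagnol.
Necesitamos integrar nuestra ecuación del snap s(t) = 160·cos(2·t) 1 vez. Integrando el snap y usando la condición inicial j(0) = 0, obtenemos j(t) = 80·sin(2·t). Usando j(t) = 80·sin(2·t) y sustituyendo t = 3*pi/4, encontramos j = -80.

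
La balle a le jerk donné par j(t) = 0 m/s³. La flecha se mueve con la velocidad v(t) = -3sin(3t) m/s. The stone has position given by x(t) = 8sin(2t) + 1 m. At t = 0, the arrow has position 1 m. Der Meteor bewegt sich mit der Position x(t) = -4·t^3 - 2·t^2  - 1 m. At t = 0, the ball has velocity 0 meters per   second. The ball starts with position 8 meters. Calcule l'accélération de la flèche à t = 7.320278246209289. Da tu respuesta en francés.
Pour résoudre ceci, nous devons prendre 1 dérivée de notre équation de la vitesse v(t) = -3·sin(3·t). En dérivant la vitesse, nous obtenons l'accélération: a(t) = -9·cos(3·t). Nous avons l'accélération a(t) = -9·cos(3·t). En substituant t = 7.320278246209289: a(7.320278246209289) = 8.99586513757627.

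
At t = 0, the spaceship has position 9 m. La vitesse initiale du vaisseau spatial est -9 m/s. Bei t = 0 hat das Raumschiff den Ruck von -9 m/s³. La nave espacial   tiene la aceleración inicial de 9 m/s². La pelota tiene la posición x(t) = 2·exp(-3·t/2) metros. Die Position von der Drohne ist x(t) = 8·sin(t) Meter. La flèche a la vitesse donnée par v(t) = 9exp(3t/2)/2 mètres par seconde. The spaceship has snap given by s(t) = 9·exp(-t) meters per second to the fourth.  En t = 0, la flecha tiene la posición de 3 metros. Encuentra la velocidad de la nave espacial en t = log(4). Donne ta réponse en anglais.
We must find the integral of our snap equation s(t) = 9·exp(-t) 3 times. The antiderivative of snap is jerk. Using j(0) = -9, we get j(t) = -9·exp(-t). Finding the integral of j(t) and using a(0) = 9: a(t) = 9·exp(-t). Integrating acceleration and using the initial condition v(0) = -9, we get v(t) = -9·exp(-t). From the given velocity equation v(t) = -9·exp(-t), we substitute t = log(4) to get v = -9/4.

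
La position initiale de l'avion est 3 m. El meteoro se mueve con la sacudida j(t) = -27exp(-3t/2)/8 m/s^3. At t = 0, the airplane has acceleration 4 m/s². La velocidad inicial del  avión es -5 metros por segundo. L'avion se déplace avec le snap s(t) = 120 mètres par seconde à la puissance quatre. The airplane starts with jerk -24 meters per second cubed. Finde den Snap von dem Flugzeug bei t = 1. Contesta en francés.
En utilisant s(t) = 120 et en substituant t = 1, nous trouvons s = 120.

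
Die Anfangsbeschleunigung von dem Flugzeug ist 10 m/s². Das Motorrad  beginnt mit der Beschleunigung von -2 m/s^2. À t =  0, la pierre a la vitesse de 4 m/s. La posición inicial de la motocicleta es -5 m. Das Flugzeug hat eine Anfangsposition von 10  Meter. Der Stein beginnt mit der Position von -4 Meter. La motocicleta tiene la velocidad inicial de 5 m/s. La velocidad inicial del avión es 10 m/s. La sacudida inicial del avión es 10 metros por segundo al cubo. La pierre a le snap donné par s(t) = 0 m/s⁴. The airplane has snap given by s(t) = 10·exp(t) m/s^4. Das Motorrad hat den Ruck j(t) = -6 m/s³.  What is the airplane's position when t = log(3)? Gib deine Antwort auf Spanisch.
Necesitamos integrar nuestra ecuación del snap s(t) = 10·exp(t) 4 veces. Integrando el snap y usando la condición inicial j(0) = 10, obtenemos j(t) = 10·exp(t). Tomando ∫j(t)dt y aplicando a(0) = 10, encontramos a(t) = 10·exp(t). La antiderivada de la aceleración es la velocidad. Usando v(0) = 10, obtenemos v(t) = 10·exp(t). Tomando ∫v(t)dt y aplicando x(0) = 10, encontramos x(t) = 10·exp(t). Tenemos la posición x(t) = 10·exp(t). Sustituyendo t = log(3): x(log(3)) = 30.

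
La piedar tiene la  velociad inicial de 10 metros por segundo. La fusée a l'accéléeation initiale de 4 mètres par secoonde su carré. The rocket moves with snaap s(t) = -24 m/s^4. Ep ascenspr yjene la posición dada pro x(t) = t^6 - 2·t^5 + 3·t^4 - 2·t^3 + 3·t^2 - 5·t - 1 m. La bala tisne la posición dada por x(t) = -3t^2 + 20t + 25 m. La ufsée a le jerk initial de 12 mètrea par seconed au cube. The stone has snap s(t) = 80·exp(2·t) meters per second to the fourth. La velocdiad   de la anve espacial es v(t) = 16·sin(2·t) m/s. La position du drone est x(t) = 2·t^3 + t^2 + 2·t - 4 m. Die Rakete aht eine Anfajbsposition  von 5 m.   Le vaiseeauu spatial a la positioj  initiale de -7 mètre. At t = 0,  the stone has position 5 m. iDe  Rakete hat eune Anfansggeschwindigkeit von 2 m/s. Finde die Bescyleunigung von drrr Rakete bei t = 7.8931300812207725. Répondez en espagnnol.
Necesitamos integrar nuestra ecuación del snap s(t) = -24 2 veces. La antiderivada del snap, con j(0) = 12, da la sacudida: j(t) = 12 - 24·t. Tomando ∫j(t)dt y aplicando a(0) = 4, encontramos a(t) = -12·t^2 + 12·t + 4. Tenemos la aceleración a(t) = -12·t^2 + 12·t + 4. Sustituyendo t = 7.8931300812207725: a(7.8931300812207725) = -648.900468774218.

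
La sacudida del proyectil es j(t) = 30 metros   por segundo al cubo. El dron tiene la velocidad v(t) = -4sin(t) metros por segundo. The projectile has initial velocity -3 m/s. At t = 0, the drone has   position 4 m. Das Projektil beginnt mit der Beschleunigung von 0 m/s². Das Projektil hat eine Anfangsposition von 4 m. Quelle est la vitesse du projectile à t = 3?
Pour résoudre ceci, nous devons prendre 2 primitives de notre équation du jerk j(t) = 30. L'intégrale du jerk est l'accélération. En utilisant a(0) = 0, nous obtenons a(t) = 30·t. En intégrant l'accélération et en utilisant la condition initiale v(0) = -3, nous obtenons v(t) = 15·t^2 - 3. En utilisant v(t) = 15·t^2 - 3 et en substituant t = 3, nous trouvons v = 132.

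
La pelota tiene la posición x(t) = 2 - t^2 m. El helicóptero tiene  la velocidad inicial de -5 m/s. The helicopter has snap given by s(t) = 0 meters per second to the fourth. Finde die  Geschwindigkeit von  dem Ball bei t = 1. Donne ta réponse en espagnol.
Para resolver esto, necesitamos tomar 1 derivada de nuestra ecuación de la posición x(t) = 2 - t^2. La derivada de la posición da la velocidad: v(t) = -2·t. Usando v(t) = -2·t y sustituyendo t = 1, encontramos v = -2.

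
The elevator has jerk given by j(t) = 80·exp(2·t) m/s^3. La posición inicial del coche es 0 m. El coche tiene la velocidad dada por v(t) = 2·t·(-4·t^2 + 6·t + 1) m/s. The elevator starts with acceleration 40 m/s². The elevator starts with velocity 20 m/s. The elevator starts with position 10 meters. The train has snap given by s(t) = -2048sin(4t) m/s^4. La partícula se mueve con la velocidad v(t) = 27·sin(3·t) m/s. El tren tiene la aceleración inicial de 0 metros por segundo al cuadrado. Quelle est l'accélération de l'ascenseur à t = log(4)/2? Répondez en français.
Pour résoudre ceci, nous devons prendre 1 intégrale de notre équation du jerk j(t) = 80·exp(2·t). En prenant ∫j(t)dt et en appliquant a(0) = 40, nous trouvons a(t) = 40·exp(2·t). Nous avons l'accélération a(t) = 40·exp(2·t). En substituant t = log(4)/2: a(log(4)/2) = 160.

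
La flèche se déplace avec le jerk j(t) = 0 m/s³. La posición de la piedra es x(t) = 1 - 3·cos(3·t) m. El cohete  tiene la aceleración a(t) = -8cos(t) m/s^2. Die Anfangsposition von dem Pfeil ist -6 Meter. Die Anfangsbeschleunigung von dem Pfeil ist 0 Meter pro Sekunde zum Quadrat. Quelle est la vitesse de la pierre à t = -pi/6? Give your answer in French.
Pour résoudre ceci, nous devons prendre 1 dérivée de notre équation de la position x(t) = 1 - 3·cos(3·t). En dérivant la position, nous obtenons la vitesse: v(t) = 9·sin(3·t). De l'équation de la vitesse v(t) = 9·sin(3·t), nous substituons t = -pi/6 pour obtenir v = -9.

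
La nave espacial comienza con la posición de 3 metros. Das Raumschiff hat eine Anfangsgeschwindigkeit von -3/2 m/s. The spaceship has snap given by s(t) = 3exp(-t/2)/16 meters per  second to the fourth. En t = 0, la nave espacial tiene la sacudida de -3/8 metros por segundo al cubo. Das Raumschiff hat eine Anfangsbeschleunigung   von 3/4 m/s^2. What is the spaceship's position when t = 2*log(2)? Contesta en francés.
Nous devons intégrer notre équation du snap s(t) = 3·exp(-t/2)/16 4 fois. La primitive du snap est le jerk. En utilisant j(0) = -3/8, nous obtenons j(t) = -3·exp(-t/2)/8. En prenant ∫j(t)dt et en appliquant a(0) = 3/4, nous trouvons a(t) = 3·exp(-t/2)/4. En intégrant l'accélération et en utilisant la condition initiale v(0) = -3/2, nous obtenons v(t) = -3·exp(-t/2)/2. L'intégrale de la vitesse est la position. En utilisant x(0) = 3, nous obtenons x(t) = 3·exp(-t/2). En utilisant x(t) = 3·exp(-t/2) et en substituant t = 2*log(2), nous trouvons x = 3/2.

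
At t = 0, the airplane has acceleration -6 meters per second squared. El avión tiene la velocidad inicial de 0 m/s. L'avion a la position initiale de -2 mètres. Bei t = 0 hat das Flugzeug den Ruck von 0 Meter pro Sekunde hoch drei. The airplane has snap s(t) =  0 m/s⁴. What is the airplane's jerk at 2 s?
To find the answer, we compute 1 integral of s(t) = 0. Taking ∫s(t)dt and applying j(0) = 0, we find j(t) = 0. Using j(t) = 0 and substituting t = 2, we find j = 0.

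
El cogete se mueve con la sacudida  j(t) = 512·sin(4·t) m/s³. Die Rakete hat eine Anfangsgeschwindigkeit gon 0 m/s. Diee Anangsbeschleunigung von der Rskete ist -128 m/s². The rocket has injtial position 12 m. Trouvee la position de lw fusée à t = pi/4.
Pour résoudre ceci, nous devons prendre 3 primitives de notre équation du jerk j(t) = 512·sin(4·t). En prenant ∫j(t)dt et en appliquant a(0) = -128, nous trouvons a(t) = -128·cos(4·t). L'intégrale de l'accélération est la vitesse. En utilisant v(0) = 0, nous obtenons v(t) = -32·sin(4·t). En prenant ∫v(t)dt et en appliquant x(0) = 12, nous trouvons x(t) = 8·cos(4·t) + 4. Nous avons la position x(t) = 8·cos(4·t) + 4. En substituant t = pi/4: x(pi/4) = -4.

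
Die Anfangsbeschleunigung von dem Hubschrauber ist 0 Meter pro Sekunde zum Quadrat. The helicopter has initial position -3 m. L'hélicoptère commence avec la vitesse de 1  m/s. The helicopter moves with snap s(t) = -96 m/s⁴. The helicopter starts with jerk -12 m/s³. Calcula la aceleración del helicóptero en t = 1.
Debemos encontrar la integral de nuestra ecuación del snap s(t) = -96 2 veces. Tomando ∫s(t)dt y aplicando j(0) = -12, encontramos j(t) = -96·t - 12. La integral de la sacudida es la aceleración. Usando a(0) = 0, obtenemos a(t) = 12·t·(-4·t - 1). Usando a(t) = 12·t·(-4·t - 1) y sustituyendo t = 1, encontramos a = -60.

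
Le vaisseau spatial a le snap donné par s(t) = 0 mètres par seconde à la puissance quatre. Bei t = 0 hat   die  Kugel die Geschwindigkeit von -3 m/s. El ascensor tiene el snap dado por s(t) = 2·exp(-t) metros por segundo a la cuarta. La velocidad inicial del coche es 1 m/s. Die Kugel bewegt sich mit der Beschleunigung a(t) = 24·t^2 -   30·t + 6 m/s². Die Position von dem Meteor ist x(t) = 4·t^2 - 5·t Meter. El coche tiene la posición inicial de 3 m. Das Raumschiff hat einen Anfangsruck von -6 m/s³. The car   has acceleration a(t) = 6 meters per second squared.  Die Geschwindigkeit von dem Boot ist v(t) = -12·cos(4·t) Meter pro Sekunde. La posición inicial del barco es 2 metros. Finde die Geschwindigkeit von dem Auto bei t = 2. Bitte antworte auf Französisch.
Nous devons trouver la primitive de notre équation de l'accélération a(t) = 6 1 fois. La primitive de l'accélération est la vitesse. En utilisant v(0) = 1, nous obtenons v(t) = 6·t + 1. En utilisant v(t) = 6·t + 1 et en substituant t = 2, nous trouvons v = 13.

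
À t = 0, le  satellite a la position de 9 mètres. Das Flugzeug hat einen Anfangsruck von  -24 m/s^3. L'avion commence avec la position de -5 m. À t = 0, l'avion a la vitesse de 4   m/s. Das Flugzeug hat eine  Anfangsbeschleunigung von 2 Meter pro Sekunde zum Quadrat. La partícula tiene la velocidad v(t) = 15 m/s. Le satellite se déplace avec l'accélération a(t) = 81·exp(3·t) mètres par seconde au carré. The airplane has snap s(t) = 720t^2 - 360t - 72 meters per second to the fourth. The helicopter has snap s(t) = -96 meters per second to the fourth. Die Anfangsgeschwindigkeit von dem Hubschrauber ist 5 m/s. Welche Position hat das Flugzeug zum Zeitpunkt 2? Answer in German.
Wir müssen das Integral unserer Gleichung für den Snap s(t) = 720·t^2 - 360·t - 72 4-mal finden. Die Stammfunktion von dem Snap, mit j(0) = -24, ergibt den Ruck: j(t) = 240·t^3 - 180·t^2 - 72·t - 24. Das Integral von dem Ruck, mit a(0) = 2, ergibt die Beschleunigung: a(t) = 60·t^4 - 60·t^3 - 36·t^2 - 24·t + 2. Mit ∫a(t)dt und Anwendung von v(0) = 4, finden wir v(t) = 12·t^5 - 15·t^4 - 12·t^3 - 12·t^2 + 2·t + 4. Durch Integration von der Geschwindigkeit und Verwendung der Anfangsbedingung x(0) = -5, erhalten wir x(t) = 2·t^6 - 3·t^5 - 3·t^4 - 4·t^3 + t^2 + 4·t - 5. Aus der Gleichung für die Position x(t) = 2·t^6 - 3·t^5 - 3·t^4 - 4·t^3 + t^2 + 4·t - 5, setzen wir t = 2 ein und erhalten x = -41.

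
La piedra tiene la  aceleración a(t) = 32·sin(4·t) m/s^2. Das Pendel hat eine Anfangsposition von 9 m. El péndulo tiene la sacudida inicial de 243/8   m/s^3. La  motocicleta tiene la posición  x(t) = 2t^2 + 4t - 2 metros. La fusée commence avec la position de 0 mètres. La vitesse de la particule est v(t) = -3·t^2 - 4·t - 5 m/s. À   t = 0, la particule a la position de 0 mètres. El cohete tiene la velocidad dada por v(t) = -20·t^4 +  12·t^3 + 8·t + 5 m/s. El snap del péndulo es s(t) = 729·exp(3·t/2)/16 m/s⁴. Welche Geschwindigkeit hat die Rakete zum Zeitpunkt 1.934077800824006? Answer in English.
From the given velocity equation v(t) = -20·t^4 + 12·t^3 + 8·t + 5, we substitute t = 1.934077800824006 to get v = -172.561005825502.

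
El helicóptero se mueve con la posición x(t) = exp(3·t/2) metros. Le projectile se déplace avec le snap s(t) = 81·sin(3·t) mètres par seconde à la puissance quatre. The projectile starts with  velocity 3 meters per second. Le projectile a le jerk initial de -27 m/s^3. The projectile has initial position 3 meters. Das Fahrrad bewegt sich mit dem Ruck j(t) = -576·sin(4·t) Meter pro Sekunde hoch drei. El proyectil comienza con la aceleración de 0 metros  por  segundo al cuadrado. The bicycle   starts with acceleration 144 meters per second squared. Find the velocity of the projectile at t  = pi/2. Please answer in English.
We need to integrate our snap equation s(t) = 81·sin(3·t) 3 times. Taking ∫s(t)dt and applying j(0) = -27, we find j(t) = -27·cos(3·t). The integral of jerk is acceleration. Using a(0) = 0, we get a(t) = -9·sin(3·t). Integrating acceleration and using the initial condition v(0) = 3, we get v(t) = 3·cos(3·t). Using v(t) = 3·cos(3·t) and substituting t = pi/2, we find v = 0.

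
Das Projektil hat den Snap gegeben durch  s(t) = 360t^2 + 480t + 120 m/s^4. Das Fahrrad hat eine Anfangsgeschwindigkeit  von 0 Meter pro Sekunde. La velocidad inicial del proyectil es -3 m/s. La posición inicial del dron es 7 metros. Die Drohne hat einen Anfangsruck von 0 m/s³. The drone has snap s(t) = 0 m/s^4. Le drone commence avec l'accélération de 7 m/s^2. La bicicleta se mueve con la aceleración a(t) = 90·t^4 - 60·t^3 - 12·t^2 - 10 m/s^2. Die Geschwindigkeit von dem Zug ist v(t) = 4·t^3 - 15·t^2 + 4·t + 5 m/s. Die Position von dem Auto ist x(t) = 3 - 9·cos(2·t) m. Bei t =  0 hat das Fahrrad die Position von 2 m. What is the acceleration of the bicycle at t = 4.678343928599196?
Using a(t) = 90·t^4 - 60·t^3 - 12·t^2 - 10 and substituting t = 4.678343928599196, we find a = 36696.9726822463.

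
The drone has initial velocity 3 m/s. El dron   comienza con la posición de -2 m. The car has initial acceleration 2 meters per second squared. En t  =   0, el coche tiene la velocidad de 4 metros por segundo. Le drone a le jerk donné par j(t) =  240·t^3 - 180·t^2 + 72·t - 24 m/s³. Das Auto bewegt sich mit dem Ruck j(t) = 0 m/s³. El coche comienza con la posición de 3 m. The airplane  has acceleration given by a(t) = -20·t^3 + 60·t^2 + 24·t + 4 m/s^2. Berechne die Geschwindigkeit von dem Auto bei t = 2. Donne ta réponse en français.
Nous devons intégrer notre équation du jerk j(t) = 0 2 fois. La primitive du jerk est l'accélération. En utilisant a(0) = 2, nous obtenons a(t) = 2. L'intégrale de l'accélération est la vitesse. En utilisant v(0) = 4, nous obtenons v(t) = 2·t + 4. En utilisant v(t) = 2·t + 4 et en substituant t = 2, nous trouvons v = 8.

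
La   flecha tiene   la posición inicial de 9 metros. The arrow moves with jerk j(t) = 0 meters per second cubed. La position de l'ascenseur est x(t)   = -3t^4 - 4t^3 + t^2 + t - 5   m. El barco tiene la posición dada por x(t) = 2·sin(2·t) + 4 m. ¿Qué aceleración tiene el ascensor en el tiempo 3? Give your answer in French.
En partant de la position x(t) = -3·t^4 - 4·t^3 + t^2 + t - 5, nous prenons 2 dérivées. En prenant d/dt de x(t), nous trouvons v(t) = -12·t^3 - 12·t^2 + 2·t + 1. En dérivant la vitesse, nous obtenons l'accélération: a(t) = -36·t^2 - 24·t + 2. Nous avons l'accélération a(t) = -36·t^2 - 24·t + 2. En substituant t = 3: a(3) = -394.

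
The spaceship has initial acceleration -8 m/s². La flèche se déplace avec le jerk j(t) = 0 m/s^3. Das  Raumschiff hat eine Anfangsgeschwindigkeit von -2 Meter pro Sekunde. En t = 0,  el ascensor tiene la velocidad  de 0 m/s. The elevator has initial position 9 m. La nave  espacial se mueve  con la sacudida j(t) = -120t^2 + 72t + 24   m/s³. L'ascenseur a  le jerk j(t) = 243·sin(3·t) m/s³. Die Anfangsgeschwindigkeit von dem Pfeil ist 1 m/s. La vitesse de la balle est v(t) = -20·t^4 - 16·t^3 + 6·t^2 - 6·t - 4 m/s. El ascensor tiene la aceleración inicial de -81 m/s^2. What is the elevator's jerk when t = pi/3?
From the given jerk equation j(t) = 243·sin(3·t), we substitute t = pi/3 to get j = 0.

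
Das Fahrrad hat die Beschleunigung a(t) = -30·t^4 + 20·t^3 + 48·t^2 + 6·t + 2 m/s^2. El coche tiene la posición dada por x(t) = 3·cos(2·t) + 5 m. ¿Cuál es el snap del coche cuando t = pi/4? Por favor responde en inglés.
To solve this, we need to take 4 derivatives of our position equation x(t) = 3·cos(2·t) + 5. The derivative of position gives velocity: v(t) = -6·sin(2·t). The derivative of velocity gives acceleration: a(t) = -12·cos(2·t). The derivative of acceleration gives jerk: j(t) = 24·sin(2·t). Taking d/dt of j(t), we find s(t) = 48·cos(2·t). Using s(t) = 48·cos(2·t) and substituting t = pi/4, we find s = 0.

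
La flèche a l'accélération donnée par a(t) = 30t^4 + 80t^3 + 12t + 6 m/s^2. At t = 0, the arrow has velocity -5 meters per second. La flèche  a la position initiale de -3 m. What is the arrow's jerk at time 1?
To solve this, we need to take 1 derivative of our acceleration equation a(t) = 30·t^4 + 80·t^3 + 12·t + 6. Taking d/dt of a(t), we find j(t) = 120·t^3 + 240·t^2 + 12. We have jerk j(t) = 120·t^3 + 240·t^2 + 12. Substituting t = 1: j(1) = 372.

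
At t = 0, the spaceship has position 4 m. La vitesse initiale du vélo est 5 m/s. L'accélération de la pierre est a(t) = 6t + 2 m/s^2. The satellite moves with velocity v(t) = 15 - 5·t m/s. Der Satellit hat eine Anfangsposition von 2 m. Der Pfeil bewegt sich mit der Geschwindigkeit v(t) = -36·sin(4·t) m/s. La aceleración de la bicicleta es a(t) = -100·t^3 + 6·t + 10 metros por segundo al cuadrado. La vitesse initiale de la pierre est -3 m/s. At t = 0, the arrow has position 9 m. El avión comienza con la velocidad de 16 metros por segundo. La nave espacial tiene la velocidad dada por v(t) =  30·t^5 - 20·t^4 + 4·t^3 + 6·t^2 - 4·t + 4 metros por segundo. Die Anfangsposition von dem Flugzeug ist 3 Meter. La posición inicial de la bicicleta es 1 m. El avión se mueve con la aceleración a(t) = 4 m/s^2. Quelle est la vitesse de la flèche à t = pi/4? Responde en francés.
De l'équation de la vitesse v(t) = -36·sin(4·t), nous substituons t = pi/4 pour obtenir v = 0.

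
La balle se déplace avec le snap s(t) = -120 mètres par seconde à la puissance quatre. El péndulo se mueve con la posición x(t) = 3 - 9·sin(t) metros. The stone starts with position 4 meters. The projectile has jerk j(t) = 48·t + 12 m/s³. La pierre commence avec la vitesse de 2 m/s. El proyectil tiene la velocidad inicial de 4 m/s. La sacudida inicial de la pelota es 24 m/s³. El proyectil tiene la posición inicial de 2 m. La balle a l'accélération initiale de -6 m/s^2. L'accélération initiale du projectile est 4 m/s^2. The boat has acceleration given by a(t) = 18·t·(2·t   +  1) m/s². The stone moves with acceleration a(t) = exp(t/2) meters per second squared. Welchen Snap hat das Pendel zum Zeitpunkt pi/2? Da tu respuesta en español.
Partiendo de la posición x(t) = 3 - 9·sin(t), tomamos 4 derivadas. La derivada de la posición da la velocidad: v(t) = -9·cos(t). La derivada de la velocidad da la aceleración: a(t) = 9·sin(t). La derivada de la aceleración da la sacudida: j(t) = 9·cos(t). Tomando d/dt de j(t), encontramos s(t) = -9·sin(t). De la ecuación del snap s(t) = -9·sin(t), sustituimos t = pi/2 para obtener s = -9.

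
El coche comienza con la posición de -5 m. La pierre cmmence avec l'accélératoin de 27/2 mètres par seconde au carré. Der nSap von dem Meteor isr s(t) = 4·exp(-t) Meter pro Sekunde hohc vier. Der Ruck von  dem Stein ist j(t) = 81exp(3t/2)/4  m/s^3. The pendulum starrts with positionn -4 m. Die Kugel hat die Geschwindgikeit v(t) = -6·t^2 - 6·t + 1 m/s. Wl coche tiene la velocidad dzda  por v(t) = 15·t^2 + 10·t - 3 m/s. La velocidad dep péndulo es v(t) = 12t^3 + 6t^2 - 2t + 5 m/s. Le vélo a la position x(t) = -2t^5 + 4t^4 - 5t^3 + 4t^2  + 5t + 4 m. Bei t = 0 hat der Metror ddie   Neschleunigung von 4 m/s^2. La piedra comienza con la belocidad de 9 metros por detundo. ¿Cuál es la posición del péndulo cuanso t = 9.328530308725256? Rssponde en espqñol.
Partiendo de la velocidad v(t) = 12·t^3 + 6·t^2 - 2·t + 5, tomamos 1 integral. La integral de la velocidad es la posición. Usando x(0) = -4, obtenemos x(t) = 3·t^4 + 2·t^3 - t^2 + 5·t - 4. Usando x(t) = 3·t^4 + 2·t^3 - t^2 + 5·t - 4 y sustituyendo t = 9.328530308725256, encontramos x = 24297.3989128181.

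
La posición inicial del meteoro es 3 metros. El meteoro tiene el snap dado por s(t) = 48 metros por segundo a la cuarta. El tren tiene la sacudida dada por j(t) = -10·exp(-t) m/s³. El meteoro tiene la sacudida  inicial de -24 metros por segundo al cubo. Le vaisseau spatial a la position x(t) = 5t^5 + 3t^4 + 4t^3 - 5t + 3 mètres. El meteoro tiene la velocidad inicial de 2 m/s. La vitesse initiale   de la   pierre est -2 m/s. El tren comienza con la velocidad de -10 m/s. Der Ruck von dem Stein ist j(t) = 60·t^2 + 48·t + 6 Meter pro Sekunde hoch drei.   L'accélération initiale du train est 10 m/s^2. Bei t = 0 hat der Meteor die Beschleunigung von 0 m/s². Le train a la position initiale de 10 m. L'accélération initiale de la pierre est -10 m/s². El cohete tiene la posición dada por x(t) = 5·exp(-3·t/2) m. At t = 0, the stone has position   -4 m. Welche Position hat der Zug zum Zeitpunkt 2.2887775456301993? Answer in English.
To find the answer, we compute 3 integrals of j(t) = -10·exp(-t). The integral of jerk is acceleration. Using a(0) = 10, we get a(t) = 10·exp(-t). Finding the antiderivative of a(t) and using v(0) = -10: v(t) = -10·exp(-t). The integral of velocity is position. Using x(0) = 10, we get x(t) = 10·exp(-t). We have position x(t) = 10·exp(-t). Substituting t = 2.2887775456301993: x(2.2887775456301993) = 1.01390331179564.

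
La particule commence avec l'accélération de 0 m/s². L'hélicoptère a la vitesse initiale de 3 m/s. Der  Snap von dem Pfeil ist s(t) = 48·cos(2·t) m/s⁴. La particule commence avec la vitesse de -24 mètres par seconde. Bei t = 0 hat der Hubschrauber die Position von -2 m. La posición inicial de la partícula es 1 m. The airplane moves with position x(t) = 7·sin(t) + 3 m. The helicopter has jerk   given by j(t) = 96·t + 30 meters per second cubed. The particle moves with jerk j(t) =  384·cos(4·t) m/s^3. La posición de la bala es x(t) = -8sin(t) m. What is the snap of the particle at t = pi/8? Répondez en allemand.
Um dies zu lösen, müssen wir 1 Ableitung unserer Gleichung für den Ruck j(t) = 384·cos(4·t) nehmen. Durch Ableiten von dem Ruck erhalten wir den Snap: s(t) = -1536·sin(4·t). Aus der Gleichung für den Snap s(t) = -1536·sin(4·t), setzen wir t = pi/8 ein und erhalten s = -1536.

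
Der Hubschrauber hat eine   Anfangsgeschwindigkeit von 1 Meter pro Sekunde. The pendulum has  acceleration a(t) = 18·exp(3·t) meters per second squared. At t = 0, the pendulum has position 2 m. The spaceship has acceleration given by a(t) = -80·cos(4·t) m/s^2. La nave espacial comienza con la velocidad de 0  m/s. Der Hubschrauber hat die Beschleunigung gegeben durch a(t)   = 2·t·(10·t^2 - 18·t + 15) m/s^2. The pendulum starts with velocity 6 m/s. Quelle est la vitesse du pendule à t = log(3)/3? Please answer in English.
To find the answer, we compute 1 antiderivative of a(t) = 18·exp(3·t). The integral of acceleration is velocity. Using v(0) = 6, we get v(t) = 6·exp(3·t). From the given velocity equation v(t) = 6·exp(3·t), we substitute t = log(3)/3 to get v = 18.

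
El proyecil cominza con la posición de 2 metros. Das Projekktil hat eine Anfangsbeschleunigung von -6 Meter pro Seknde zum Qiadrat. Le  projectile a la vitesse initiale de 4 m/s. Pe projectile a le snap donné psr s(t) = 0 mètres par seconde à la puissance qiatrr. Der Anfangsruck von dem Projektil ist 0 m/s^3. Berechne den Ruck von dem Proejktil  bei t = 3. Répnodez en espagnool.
Debemos encontrar la antiderivada de nuestra ecuación del snap s(t) = 0 1 vez. La integral del snap, con j(0) = 0, da la sacudida: j(t) = 0. De la ecuación de la sacudida j(t) = 0, sustituimos t = 3 para obtener j = 0.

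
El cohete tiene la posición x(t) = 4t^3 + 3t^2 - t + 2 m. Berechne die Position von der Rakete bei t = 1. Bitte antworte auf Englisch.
We have position x(t) = 4·t^3 + 3·t^2 - t + 2. Substituting t = 1: x(1) = 8.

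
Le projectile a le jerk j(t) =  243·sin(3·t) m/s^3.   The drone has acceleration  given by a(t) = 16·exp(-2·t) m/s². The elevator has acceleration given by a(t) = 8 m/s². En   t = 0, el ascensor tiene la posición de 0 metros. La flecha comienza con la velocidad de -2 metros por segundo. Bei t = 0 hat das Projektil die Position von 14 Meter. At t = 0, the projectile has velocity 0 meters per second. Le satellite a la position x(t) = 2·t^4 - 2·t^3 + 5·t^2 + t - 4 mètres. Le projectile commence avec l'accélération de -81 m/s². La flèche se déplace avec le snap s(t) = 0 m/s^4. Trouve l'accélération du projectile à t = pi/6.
Nous devons intégrer notre équation du jerk j(t) = 243·sin(3·t) 1 fois. En intégrant le jerk et en utilisant la condition initiale a(0) = -81, nous obtenons a(t) = -81·cos(3·t). De l'équation de l'accélération a(t) = -81·cos(3·t), nous substituons t = pi/6 pour obtenir a = 0.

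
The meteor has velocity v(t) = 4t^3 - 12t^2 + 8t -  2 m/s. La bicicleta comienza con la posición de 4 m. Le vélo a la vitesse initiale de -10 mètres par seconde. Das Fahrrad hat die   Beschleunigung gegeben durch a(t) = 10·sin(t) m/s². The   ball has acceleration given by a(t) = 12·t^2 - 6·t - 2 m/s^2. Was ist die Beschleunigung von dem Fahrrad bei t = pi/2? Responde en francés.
En utilisant a(t) = 10·sin(t) et en substituant t = pi/2, nous trouvons a = 10.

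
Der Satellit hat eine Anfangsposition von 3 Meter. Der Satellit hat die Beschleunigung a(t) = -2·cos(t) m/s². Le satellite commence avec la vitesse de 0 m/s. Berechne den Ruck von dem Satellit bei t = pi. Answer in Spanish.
Partiendo de la aceleración a(t) = -2·cos(t), tomamos 1 derivada. La derivada de la aceleración da la sacudida: j(t) = 2·sin(t). Tenemos la sacudida j(t) = 2·sin(t). Sustituyendo t = pi: j(pi) = 0.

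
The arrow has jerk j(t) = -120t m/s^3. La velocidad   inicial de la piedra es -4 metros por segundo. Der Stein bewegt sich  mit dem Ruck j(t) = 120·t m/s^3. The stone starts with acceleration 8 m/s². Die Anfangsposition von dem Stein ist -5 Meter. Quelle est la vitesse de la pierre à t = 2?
En partant du jerk j(t) = 120·t, nous prenons 2 primitives. En intégrant le jerk et en utilisant la condition initiale a(0) = 8, nous obtenons a(t) = 60·t^2 + 8. L'intégrale de l'accélération, avec v(0) = -4, donne la vitesse: v(t) = 20·t^3 + 8·t - 4. De l'équation de la vitesse v(t) = 20·t^3 + 8·t - 4, nous substituons t = 2 pour obtenir v = 172.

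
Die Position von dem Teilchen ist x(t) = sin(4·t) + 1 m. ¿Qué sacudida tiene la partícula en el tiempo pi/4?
Partiendo de la posición x(t) = sin(4·t) + 1, tomamos 3 derivadas. Derivando la posición, obtenemos la velocidad: v(t) = 4·cos(4·t). Tomando d/dt de v(t), encontramos a(t) = -16·sin(4·t). Tomando d/dt de a(t), encontramos j(t) = -64·cos(4·t). Usando j(t) = -64·cos(4·t) y sustituyendo t = pi/4, encontramos j = 64.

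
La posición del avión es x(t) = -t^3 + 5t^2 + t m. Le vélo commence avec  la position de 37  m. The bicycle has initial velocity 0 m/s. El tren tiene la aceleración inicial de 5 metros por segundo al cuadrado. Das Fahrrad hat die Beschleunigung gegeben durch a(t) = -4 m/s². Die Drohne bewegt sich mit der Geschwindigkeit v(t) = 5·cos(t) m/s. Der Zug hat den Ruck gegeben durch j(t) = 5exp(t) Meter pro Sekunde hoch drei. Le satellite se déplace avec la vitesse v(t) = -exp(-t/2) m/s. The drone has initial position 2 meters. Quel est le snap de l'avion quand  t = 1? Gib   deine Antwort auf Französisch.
En partant de la position x(t) = -t^3 + 5·t^2 + t, nous prenons 4 dérivées. La dérivée de la position donne la vitesse: v(t) = -3·t^2 + 10·t + 1. En dérivant la vitesse, nous obtenons l'accélération: a(t) = 10 - 6·t. La dérivée de l'accélération donne le jerk: j(t) = -6. La dérivée du jerk donne le snap: s(t) = 0. En utilisant s(t) = 0 et en substituant t = 1, nous trouvons s = 0.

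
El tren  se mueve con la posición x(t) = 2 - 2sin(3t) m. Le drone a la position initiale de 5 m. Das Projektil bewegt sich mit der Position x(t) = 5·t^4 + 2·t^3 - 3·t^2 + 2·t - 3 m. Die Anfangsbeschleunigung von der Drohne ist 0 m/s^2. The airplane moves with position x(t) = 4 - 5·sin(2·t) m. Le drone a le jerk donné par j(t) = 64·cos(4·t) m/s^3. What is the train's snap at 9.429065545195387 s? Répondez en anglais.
We must differentiate our position equation x(t) = 2 - 2·sin(3·t) 4 times. Differentiating position, we get velocity: v(t) = -6·cos(3·t). The derivative of velocity gives acceleration: a(t) = 18·sin(3·t). The derivative of acceleration gives jerk: j(t) = 54·cos(3·t). Differentiating jerk, we get snap: s(t) = -162·sin(3·t). Using s(t) = -162·sin(3·t) and substituting t = 9.429065545195387, we find s = 2.08370857152038.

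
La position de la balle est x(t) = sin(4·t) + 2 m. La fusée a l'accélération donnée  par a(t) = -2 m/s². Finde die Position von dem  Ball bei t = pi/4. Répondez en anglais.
We have position x(t) = sin(4·t) + 2. Substituting t = pi/4: x(pi/4) = 2.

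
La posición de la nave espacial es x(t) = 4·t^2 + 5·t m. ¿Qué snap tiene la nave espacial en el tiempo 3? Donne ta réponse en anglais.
To solve this, we need to take 4 derivatives of our position equation x(t) = 4·t^2 + 5·t. Taking d/dt of x(t), we find v(t) = 8·t + 5. Differentiating velocity, we get acceleration: a(t) = 8. Taking d/dt of a(t), we find j(t) = 0. Differentiating jerk, we get snap: s(t) = 0. We have snap s(t) = 0. Substituting t = 3: s(3) = 0.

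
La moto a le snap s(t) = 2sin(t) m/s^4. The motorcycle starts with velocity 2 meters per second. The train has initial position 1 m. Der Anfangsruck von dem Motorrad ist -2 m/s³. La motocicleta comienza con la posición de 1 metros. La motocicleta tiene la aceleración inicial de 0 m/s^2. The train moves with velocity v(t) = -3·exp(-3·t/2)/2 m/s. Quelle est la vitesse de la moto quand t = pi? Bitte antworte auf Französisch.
Nous devons intégrer notre équation du snap s(t) = 2·sin(t) 3 fois. La primitive du snap, avec j(0) = -2, donne le jerk: j(t) = -2·cos(t). L'intégrale du jerk est l'accélération. En utilisant a(0) = 0, nous obtenons a(t) = -2·sin(t). L'intégrale de l'accélération est la vitesse. En utilisant v(0) = 2, nous obtenons v(t) = 2·cos(t). En utilisant v(t) = 2·cos(t) et en substituant t = pi, nous trouvons v = -2.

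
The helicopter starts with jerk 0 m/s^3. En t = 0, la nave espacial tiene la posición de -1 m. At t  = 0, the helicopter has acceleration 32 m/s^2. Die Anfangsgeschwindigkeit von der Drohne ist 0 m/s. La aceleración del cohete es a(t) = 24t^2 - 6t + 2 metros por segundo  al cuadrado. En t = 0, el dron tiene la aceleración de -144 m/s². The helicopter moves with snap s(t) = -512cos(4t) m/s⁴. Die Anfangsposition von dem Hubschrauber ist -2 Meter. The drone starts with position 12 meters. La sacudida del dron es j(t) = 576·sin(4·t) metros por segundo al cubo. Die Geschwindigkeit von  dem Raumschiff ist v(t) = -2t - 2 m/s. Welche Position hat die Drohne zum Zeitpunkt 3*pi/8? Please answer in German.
Wir müssen unsere Gleichung für den Ruck j(t) = 576·sin(4·t) 3-mal integrieren. Mit ∫j(t)dt und Anwendung von a(0) = -144, finden wir a(t) = -144·cos(4·t). Mit ∫a(t)dt und Anwendung von v(0) = 0, finden wir v(t) = -36·sin(4·t). Mit ∫v(t)dt und Anwendung von x(0) = 12, finden wir x(t) = 9·cos(4·t) + 3. Mit x(t) = 9·cos(4·t) + 3 und Einsetzen von t = 3*pi/8, finden wir x = 3.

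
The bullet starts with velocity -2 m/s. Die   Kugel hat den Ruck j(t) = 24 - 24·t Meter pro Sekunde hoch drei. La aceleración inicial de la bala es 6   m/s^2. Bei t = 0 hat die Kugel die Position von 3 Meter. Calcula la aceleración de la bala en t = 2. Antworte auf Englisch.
We need to integrate our jerk equation j(t) = 24 - 24·t 1 time. The antiderivative of jerk is acceleration. Using a(0) = 6, we get a(t) = -12·t^2 + 24·t + 6. We have acceleration a(t) = -12·t^2 + 24·t + 6. Substituting t = 2: a(2) = 6.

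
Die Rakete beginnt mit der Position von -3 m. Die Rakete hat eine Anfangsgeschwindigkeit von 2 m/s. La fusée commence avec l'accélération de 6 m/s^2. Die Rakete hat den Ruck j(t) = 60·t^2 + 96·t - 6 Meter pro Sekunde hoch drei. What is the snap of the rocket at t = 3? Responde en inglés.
We must differentiate our jerk equation j(t) = 60·t^2 + 96·t - 6 1 time. Taking d/dt of j(t), we find s(t) = 120·t + 96. Using s(t) = 120·t + 96 and substituting t = 3, we find s = 456.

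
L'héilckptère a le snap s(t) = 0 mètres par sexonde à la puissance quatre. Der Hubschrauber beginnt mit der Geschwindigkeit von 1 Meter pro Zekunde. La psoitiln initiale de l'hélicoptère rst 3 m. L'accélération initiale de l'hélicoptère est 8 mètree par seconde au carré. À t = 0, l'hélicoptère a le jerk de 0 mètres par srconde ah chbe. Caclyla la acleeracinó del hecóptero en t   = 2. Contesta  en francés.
Nous devons intégrer notre équation du snap s(t) = 0 2 fois. En intégrant le snap et en utilisant la condition initiale j(0) = 0, nous obtenons j(t) = 0. En intégrant le jerk et en utilisant la condition initiale a(0) = 8, nous obtenons a(t) = 8. Nous avons l'accélération a(t) = 8. En substituant t = 2: a(2) = 8.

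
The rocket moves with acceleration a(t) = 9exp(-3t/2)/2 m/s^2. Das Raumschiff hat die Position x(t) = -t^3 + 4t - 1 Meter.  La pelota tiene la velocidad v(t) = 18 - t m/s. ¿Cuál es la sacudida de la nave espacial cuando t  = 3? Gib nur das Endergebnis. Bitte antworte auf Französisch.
À t = 3, j = -6.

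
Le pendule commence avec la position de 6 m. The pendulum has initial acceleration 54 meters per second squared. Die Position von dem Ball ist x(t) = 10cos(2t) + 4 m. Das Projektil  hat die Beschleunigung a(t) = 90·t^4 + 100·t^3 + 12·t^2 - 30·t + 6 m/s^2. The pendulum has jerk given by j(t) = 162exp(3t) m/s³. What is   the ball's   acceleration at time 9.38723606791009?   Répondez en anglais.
We must differentiate our position equation x(t) = 10·cos(2·t) + 4 2 times. The derivative of position gives velocity: v(t) = -20·sin(2·t). Differentiating velocity, we get acceleration: a(t) = -40·cos(2·t). We have acceleration a(t) = -40·cos(2·t). Substituting t = 9.38723606791009: a(9.38723606791009) = -39.8873014629077.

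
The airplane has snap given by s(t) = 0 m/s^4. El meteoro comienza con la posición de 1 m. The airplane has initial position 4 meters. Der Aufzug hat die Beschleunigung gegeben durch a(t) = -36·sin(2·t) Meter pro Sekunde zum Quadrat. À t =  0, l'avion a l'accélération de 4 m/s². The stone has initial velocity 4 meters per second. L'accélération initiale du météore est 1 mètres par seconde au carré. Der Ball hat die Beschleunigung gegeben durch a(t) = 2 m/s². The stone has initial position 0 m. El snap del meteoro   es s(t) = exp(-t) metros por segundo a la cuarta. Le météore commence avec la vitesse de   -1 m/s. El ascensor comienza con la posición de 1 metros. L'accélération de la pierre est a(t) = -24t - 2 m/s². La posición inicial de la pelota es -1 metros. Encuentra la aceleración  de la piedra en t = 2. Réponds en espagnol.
Usando a(t) = -24·t - 2 y sustituyendo t = 2, encontramos a = -50.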